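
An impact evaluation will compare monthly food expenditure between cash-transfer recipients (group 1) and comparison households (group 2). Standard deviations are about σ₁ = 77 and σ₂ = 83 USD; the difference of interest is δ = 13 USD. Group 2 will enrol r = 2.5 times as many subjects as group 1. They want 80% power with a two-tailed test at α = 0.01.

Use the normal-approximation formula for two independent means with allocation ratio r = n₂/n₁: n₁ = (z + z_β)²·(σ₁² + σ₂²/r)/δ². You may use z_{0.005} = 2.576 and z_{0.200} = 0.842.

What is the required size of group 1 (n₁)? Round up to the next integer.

n₁ = 601

n₁ = (z_{α/2} + z_β)² · (σ₁² + σ₂²/r) / δ²
   = (2.576 + 0.842)² · (77² + 83²/2.5) / 13²
   = 11.6827 · (5929 + 2755.6) / 169
   = 11.6827 · 8684.6 / 169
   = 600.35
Round up → n₁ = 601; n₂ = r·n₁ = 2.5 × 601 = 1503.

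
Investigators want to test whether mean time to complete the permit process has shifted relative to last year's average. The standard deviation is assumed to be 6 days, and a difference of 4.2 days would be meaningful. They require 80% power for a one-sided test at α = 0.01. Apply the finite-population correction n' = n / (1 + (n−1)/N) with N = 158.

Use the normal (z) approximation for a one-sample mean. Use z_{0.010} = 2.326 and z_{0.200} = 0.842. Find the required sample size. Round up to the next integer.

n = 19

n = (z_α + z_β)² · σ² / δ²
  = (2.326 + 0.842)² · 6² / 4.2²
  = 10.0362 · 36 / 17.64
  = 20.48
Finite-population correction (N = 158): 20.48 / (1 + (20.48 − 1)/158) = 18.23.
Round up → n = 19.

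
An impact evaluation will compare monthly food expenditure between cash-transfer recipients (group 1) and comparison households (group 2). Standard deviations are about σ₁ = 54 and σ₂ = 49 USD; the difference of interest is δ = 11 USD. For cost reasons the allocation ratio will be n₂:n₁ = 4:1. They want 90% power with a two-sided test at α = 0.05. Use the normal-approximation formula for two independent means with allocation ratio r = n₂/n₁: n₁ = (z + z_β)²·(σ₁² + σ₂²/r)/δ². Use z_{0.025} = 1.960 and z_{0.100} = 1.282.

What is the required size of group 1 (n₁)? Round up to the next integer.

n₁ = 306

n₁ = (z_{α/2} + z_β)² · (σ₁² + σ₂²/r) / δ²
   = (1.960 + 1.282)² · (54² + 49²/4) / 11²
   = 10.5106 · (2916 + 600.25) / 121
   = 10.5106 · 3516.2 / 121
   = 305.44
Round up → n₁ = 306; n₂ = r·n₁ = 4 × 306 = 1224.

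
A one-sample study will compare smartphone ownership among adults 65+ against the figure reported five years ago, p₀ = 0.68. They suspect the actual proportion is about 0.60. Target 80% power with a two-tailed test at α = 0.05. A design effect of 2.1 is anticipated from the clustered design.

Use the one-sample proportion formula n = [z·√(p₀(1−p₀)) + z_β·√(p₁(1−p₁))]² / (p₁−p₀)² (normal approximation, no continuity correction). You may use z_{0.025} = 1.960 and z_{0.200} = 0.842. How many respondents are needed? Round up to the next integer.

n = [z_{α/2}·√(p₀q₀) + z_β·√(p₁q₁)]² / (p₁ − p₀)²
  = [1.960·√(0.68·0.32) + 0.842·√(0.60·0.40)]² / (-0.08)²
  = [1.960·0.4665 + 0.842·0.4899]² / 0.0064
  = [1.3268]² / 0.0064
  = 275.06
Design effect: 2.1 × 275.06 = 577.62.
Round up → n = 578.

n = 578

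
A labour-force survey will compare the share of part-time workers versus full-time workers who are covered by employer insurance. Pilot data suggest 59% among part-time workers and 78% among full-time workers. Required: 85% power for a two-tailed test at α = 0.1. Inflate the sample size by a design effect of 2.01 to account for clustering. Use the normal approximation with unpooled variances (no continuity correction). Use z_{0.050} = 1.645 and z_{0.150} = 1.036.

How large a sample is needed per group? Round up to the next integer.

n = (z_{α/2} + z_β)² · [p₁(1−p₁) + p₂(1−p₂)] / (p₁ − p₂)²
  = (1.645 + 1.036)² · (0.59·0.41 + 0.78·0.22) / (-0.19)²
  = (2.681)² · (0.2419 + 0.1716) / 0.0361
  = 7.1878 · 0.4135 / 0.0361
  = 82.33
Design effect: 2.01 × 82.33 = 165.48.
Round up → n = 166 per group.

n = 166 per group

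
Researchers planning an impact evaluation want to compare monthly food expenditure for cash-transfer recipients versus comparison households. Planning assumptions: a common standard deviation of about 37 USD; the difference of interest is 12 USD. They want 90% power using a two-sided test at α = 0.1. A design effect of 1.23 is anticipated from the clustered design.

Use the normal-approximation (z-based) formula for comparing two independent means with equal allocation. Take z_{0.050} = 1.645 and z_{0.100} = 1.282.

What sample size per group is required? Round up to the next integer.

n = (z_{α/2} + z_β)² · (σ₁² + σ₂²) / δ²
  = (1.645 + 1.282)² · (2·37² = 2738) / 12²
  = 8.5673 · 2738 / 144
  = 162.90
Design effect: 1.23 × 162.90 = 200.36.
Round up → n = 201 per group.

n = 201 per group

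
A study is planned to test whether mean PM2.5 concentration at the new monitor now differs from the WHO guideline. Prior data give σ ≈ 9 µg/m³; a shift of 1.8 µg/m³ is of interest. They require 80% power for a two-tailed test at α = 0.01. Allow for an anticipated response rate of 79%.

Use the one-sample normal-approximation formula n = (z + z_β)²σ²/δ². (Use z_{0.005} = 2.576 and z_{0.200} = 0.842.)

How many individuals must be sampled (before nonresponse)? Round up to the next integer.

n = (z_{α/2} + z_β)² · σ² / δ²
  = (2.576 + 0.842)² · 9² / 1.8²
  = 11.6827 · 81 / 3.24
  = 292.07
Adjust for 79% response: 292.07 / 0.79 = 369.71.
Round up → n = 370.

n = 370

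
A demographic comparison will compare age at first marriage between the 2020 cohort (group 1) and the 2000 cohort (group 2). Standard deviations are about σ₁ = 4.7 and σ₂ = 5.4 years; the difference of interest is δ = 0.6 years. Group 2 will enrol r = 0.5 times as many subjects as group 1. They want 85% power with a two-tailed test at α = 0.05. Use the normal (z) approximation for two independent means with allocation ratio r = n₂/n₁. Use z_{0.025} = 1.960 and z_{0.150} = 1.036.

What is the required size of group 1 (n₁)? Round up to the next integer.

n₁ = (z_{α/2} + z_β)² · (σ₁² + σ₂²/r) / δ²
   = (1.960 + 1.036)² · (4.7² + 5.4²/0.5) / 0.6²
   = 8.9760 · (22.09 + 58.32) / 0.36
   = 8.9760 · 80.41 / 0.36
   = 2004.89
Round up → n₁ = 2005; n₂ = r·n₁ = 0.5 × 2005 = 1003.

n₁ = 2005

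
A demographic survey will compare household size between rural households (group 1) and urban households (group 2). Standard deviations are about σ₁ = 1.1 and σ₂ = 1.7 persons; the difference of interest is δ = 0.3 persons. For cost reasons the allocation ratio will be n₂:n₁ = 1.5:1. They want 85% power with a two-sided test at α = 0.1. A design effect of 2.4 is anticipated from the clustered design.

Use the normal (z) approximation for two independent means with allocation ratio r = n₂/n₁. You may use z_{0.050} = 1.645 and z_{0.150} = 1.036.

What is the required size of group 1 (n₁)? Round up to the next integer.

n₁ = 602

n₁ = (z_{α/2} + z_β)² · (σ₁² + σ₂²/r) / δ²
   = (1.645 + 1.036)² · (1.1² + 1.7²/1.5) / 0.3²
   = 7.1878 · (1.21 + 1.9267) / 0.09
   = 7.1878 · 3.1367 / 0.09
   = 250.51
Design effect: 2.4 × 250.51 = 601.22.
Round up → n₁ = 602; n₂ = r·n₁ = 1.5 × 602 = 903.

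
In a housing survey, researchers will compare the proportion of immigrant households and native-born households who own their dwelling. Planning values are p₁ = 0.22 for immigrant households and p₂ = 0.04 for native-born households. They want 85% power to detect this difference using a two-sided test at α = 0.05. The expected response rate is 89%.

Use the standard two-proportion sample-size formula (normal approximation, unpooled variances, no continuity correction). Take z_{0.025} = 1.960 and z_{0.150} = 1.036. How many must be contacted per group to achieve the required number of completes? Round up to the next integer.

n = (z_{α/2} + z_β)² · [p₁(1−p₁) + p₂(1−p₂)] / (p₁ − p₂)²
  = (1.960 + 1.036)² · (0.22·0.78 + 0.04·0.96) / (0.18)²
  = (2.996)² · (0.1716 + 0.0384) / 0.0324
  = 8.9760 · 0.2100 / 0.0324
  = 58.18
Adjust for 89% response: 58.18 / 0.89 = 65.37.
Round up → n = 66 per group.

n = 66 per group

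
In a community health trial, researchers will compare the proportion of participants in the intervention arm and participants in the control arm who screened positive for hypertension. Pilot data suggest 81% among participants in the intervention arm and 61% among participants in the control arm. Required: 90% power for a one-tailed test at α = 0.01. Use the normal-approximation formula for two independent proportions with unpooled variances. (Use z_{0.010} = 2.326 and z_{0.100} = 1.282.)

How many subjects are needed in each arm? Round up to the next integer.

n = 128 per group

n = (z_α + z_β)² · [p₁(1−p₁) + p₂(1−p₂)] / (p₁ − p₂)²
  = (2.326 + 1.282)² · (0.81·0.19 + 0.61·0.39) / (0.20)²
  = (3.608)² · (0.1539 + 0.2379) / 0.0400
  = 13.0177 · 0.3918 / 0.0400
  = 127.51
Round up → n = 128 per group.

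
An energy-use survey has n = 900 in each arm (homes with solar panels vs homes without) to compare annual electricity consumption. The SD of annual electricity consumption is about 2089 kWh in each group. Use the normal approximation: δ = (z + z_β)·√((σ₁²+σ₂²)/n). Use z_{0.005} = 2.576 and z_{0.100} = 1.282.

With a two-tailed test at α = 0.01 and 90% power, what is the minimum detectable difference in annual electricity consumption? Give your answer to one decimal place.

Minimum detectable difference ≈ 379.9 kWh

δ = (z_{α/2} + z_β) · √((σ₁²+σ₂²)/n)
  = (2.576 + 1.282) · √(8727842/900)
  = 3.858 · √9697.6
  = 3.858 · 98.4764
  = 379.9220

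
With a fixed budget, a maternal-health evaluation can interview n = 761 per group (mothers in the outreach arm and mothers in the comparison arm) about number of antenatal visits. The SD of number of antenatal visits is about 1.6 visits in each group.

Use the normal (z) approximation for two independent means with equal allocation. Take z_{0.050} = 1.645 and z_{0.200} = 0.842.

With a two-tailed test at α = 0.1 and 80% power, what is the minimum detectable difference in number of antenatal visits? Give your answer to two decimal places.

Minimum detectable difference ≈ 0.20 visits

δ = (z_{α/2} + z_β) · √((σ₁²+σ₂²)/n)
  = (1.645 + 0.842) · √(5.12/761)
  = 2.487 · √0.00673
  = 2.487 · 0.0820
  = 0.2040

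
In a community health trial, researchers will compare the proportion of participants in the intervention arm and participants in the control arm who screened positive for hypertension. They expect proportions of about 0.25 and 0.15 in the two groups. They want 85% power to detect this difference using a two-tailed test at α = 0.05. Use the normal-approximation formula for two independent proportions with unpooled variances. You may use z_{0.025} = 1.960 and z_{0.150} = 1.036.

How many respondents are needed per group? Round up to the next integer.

n = (z_{α/2} + z_β)² · [p₁(1−p₁) + p₂(1−p₂)] / (p₁ − p₂)²
  = (1.960 + 1.036)² · (0.25·0.75 + 0.15·0.85) / (0.10)²
  = (2.996)² · (0.1875 + 0.1275) / 0.0100
  = 8.9760 · 0.3150 / 0.0100
  = 282.74
Round up → n = 283 per group.

n = 283 per group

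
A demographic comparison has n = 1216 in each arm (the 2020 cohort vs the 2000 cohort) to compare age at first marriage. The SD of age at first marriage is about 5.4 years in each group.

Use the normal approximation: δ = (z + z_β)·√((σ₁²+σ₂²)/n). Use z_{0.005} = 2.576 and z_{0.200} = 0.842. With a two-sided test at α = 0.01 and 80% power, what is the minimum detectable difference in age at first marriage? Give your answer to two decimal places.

Minimum detectable difference ≈ 0.75 years

δ = (z_{α/2} + z_β) · √((σ₁²+σ₂²)/n)
  = (2.576 + 0.842) · √(58.32/1216)
  = 3.418 · √0.04796
  = 3.418 · 0.2190
  = 0.7485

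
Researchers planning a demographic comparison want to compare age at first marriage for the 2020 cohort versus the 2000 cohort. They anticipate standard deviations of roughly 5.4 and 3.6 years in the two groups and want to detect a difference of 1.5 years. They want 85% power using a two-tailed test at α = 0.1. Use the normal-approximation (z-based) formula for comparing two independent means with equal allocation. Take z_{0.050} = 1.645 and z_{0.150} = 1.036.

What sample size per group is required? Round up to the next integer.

n = 135 per group

n = (z_{α/2} + z_β)² · (σ₁² + σ₂²) / δ²
  = (1.645 + 1.036)² · (5.4² + 3.6² = 42.12) / 1.5²
  = 7.1878 · 42.12 / 2.25
  = 134.55
Round up → n = 135 per group.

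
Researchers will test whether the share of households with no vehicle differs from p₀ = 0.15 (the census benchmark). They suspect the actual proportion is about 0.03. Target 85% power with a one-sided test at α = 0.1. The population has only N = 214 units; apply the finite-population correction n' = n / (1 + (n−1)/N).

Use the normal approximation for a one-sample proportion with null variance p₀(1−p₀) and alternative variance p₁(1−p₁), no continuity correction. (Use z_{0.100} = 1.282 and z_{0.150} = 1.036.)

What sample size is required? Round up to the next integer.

n = [z_α·√(p₀q₀) + z_β·√(p₁q₁)]² / (p₁ − p₀)²
  = [1.282·√(0.15·0.85) + 1.036·√(0.03·0.97)]² / (-0.12)²
  = [1.282·0.3571 + 1.036·0.1706]² / 0.0144
  = [0.6345]² / 0.0144
  = 27.96
Finite-population correction (N = 214): 27.96 / (1 + (27.96 − 1)/214) = 24.83.
Round up → n = 25.

n = 25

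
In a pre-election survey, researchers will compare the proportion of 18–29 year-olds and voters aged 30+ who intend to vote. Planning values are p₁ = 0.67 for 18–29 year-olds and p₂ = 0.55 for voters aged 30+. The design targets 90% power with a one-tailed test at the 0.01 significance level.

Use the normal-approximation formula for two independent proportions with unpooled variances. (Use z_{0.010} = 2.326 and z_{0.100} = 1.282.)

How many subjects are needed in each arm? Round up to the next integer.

n = (z_α + z_β)² · [p₁(1−p₁) + p₂(1−p₂)] / (p₁ − p₂)²
  = (2.326 + 1.282)² · (0.67·0.33 + 0.55·0.45) / (0.12)²
  = (3.608)² · (0.2211 + 0.2475) / 0.0144
  = 13.0177 · 0.4686 / 0.0144
  = 423.62
Round up → n = 424 per group.

n = 424 per group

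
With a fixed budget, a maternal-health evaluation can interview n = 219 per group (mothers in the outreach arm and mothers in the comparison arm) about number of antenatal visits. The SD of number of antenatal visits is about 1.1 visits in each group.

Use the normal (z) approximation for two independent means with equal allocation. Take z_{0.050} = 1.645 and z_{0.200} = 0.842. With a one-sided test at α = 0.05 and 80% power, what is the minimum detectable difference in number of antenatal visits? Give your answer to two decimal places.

δ = (z_α + z_β) · √((σ₁²+σ₂²)/n)
  = (1.645 + 0.842) · √(2.42/219)
  = 2.487 · √0.01105
  = 2.487 · 0.1051
  = 0.2614

Minimum detectable difference ≈ 0.26 visits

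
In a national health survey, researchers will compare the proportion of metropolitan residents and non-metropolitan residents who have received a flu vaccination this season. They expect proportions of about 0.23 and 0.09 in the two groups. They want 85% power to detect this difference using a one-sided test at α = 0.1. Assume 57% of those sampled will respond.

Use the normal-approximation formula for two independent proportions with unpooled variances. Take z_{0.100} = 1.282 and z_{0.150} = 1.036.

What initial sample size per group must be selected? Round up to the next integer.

n = 125 per group

n = (z_α + z_β)² · [p₁(1−p₁) + p₂(1−p₂)] / (p₁ − p₂)²
  = (1.282 + 1.036)² · (0.23·0.77 + 0.09·0.91) / (0.14)²
  = (2.318)² · (0.1771 + 0.0819) / 0.0196
  = 5.3731 · 0.2590 / 0.0196
  = 71.00
Adjust for 57% response: 71.00 / 0.57 = 124.56.
Round up → n = 125 per group.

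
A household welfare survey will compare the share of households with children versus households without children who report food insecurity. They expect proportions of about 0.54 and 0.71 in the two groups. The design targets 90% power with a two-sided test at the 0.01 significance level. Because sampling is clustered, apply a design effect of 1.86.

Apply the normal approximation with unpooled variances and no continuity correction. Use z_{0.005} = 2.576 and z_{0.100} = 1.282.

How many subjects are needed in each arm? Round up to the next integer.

n = 436 per group

n = (z_{α/2} + z_β)² · [p₁(1−p₁) + p₂(1−p₂)] / (p₁ − p₂)²
  = (2.576 + 1.282)² · (0.54·0.46 + 0.71·0.29) / (-0.17)²
  = (3.858)² · (0.2484 + 0.2059) / 0.0289
  = 14.8842 · 0.4543 / 0.0289
  = 233.97
Design effect: 1.86 × 233.97 = 435.19.
Round up → n = 436 per group.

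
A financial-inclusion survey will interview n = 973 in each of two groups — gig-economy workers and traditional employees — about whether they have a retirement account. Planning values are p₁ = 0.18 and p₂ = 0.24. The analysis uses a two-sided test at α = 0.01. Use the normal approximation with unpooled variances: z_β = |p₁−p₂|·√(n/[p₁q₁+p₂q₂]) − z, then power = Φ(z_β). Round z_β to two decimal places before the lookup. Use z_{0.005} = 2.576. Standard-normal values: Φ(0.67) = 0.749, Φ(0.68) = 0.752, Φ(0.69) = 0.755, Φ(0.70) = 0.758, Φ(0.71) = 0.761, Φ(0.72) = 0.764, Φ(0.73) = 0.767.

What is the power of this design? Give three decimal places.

z_β = |p₁−p₂|·√(n/[p₁q₁+p₂q₂]) − z_{α/2}
    = 0.06 · √(973/0.3300) − 2.576
    = 0.06 · 54.3000 − 2.576
    = 3.2580 − 2.576 = 0.6820 → 0.68
Power = Φ(0.68) = 0.752.

Power ≈ 0.752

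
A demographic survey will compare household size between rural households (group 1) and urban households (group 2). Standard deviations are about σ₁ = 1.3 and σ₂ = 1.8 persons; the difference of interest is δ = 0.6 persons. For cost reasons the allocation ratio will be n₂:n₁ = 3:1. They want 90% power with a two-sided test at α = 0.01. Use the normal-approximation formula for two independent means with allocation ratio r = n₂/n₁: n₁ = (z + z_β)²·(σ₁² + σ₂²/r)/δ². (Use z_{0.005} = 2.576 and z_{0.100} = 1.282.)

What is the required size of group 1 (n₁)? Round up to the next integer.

n₁ = (z_{α/2} + z_β)² · (σ₁² + σ₂²/r) / δ²
   = (2.576 + 1.282)² · (1.3² + 1.8²/3) / 0.6²
   = 14.8842 · (1.69 + 1.08) / 0.36
   = 14.8842 · 2.77 / 0.36
   = 114.53
Round up → n₁ = 115; n₂ = r·n₁ = 3 × 115 = 345.

n₁ = 115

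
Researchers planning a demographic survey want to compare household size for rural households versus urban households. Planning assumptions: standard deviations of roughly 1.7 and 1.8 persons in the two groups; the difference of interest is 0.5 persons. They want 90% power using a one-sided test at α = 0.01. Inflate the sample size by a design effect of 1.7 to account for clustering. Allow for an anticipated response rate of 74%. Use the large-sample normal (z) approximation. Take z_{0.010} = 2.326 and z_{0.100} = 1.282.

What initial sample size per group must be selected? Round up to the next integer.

n = 734 per group

n = (z_α + z_β)² · (σ₁² + σ₂²) / δ²
  = (2.326 + 1.282)² · (1.7² + 1.8² = 6.13) / 0.5²
  = 13.0177 · 6.13 / 0.25
  = 319.19
Design effect: 1.7 × 319.19 = 542.63.
Adjust for 74% response: 542.63 / 0.74 = 733.28.
Round up → n = 734 per group.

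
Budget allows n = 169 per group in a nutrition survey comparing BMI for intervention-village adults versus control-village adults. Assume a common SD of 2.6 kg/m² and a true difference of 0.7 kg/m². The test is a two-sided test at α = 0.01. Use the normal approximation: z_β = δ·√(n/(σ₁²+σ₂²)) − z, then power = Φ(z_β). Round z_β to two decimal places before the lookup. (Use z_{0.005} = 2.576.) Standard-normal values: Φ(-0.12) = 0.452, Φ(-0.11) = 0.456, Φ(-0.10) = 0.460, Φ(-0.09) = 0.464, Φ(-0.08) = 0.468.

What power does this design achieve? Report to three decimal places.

z_β = δ·√(n/(σ₁²+σ₂²)) − z_{α/2}
    = 0.7 · √(169/13.52) − 2.576
    = 0.7 · 3.53553 − 2.576
    = 2.4749 − 2.576 = -0.1011 → -0.10
Power = Φ(-0.10) = 0.460.

Power ≈ 0.460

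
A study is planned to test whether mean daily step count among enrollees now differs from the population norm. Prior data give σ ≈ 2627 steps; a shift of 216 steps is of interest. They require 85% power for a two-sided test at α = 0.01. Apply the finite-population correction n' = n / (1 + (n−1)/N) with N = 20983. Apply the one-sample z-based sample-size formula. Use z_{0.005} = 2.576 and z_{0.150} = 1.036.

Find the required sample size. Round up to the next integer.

n = (z_{α/2} + z_β)² · σ² / δ²
  = (2.576 + 1.036)² · 2627² / 216²
  = 13.0465 · 6901129 / 46656
  = 1929.78
Finite-population correction (N = 20983): 1929.78 / (1 + (1929.78 − 1)/20983) = 1767.33.
Round up → n = 1768.

n = 1768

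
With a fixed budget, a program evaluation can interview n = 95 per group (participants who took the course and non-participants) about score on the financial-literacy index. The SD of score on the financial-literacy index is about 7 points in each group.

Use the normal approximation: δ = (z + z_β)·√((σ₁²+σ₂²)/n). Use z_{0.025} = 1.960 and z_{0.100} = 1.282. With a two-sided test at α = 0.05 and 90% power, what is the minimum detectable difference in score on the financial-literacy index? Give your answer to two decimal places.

Minimum detectable difference ≈ 3.29 points

δ = (z_{α/2} + z_β) · √((σ₁²+σ₂²)/n)
  = (1.960 + 1.282) · √(98/95)
  = 3.242 · √1.0316
  = 3.242 · 1.0157
  = 3.2928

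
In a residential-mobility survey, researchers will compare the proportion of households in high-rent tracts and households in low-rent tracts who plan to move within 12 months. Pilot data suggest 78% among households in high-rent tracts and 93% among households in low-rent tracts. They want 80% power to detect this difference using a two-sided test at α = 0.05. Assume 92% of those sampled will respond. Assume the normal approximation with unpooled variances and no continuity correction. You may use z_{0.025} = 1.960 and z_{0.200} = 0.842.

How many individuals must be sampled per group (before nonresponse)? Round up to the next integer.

n = (z_{α/2} + z_β)² · [p₁(1−p₁) + p₂(1−p₂)] / (p₁ − p₂)²
  = (1.960 + 0.842)² · (0.78·0.22 + 0.93·0.07) / (-0.15)²
  = (2.802)² · (0.1716 + 0.0651) / 0.0225
  = 7.8512 · 0.2367 / 0.0225
  = 82.59
Adjust for 92% response: 82.59 / 0.92 = 89.78.
Round up → n = 90 per group.

n = 90 per group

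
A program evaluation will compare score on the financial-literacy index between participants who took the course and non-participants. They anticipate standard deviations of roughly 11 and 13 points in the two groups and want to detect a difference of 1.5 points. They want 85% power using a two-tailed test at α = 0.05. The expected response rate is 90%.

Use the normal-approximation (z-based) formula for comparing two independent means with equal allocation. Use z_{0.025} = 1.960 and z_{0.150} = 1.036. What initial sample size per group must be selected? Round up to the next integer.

n = (z_{α/2} + z_β)² · (σ₁² + σ₂²) / δ²
  = (1.960 + 1.036)² · (11² + 13² = 290) / 1.5²
  = 8.9760 · 290 / 2.25
  = 1156.91
Adjust for 90% response: 1156.91 / 0.90 = 1285.45.
Round up → n = 1286 per group.

n = 1286 per group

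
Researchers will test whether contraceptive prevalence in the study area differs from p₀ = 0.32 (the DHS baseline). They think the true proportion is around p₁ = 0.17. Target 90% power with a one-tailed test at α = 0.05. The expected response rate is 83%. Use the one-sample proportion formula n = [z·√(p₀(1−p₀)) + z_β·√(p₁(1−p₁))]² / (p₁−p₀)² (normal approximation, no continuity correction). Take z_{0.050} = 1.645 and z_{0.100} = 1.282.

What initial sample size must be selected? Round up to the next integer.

n = 84

n = [z_α·√(p₀q₀) + z_β·√(p₁q₁)]² / (p₁ − p₀)²
  = [1.645·√(0.32·0.68) + 1.282·√(0.17·0.83)]² / (-0.15)²
  = [1.645·0.4665 + 1.282·0.3756]² / 0.0225
  = [1.2489]² / 0.0225
  = 69.32
Adjust for 83% response: 69.32 / 0.83 = 83.52.
Round up → n = 84.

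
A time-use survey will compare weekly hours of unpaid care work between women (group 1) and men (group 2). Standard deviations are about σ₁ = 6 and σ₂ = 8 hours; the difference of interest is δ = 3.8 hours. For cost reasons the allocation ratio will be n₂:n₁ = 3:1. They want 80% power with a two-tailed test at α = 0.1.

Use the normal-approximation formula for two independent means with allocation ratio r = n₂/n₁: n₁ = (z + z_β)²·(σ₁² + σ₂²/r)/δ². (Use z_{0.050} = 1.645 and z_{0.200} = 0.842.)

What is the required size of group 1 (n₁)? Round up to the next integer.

n₁ = (z_{α/2} + z_β)² · (σ₁² + σ₂²/r) / δ²
   = (1.645 + 0.842)² · (6² + 8²/3) / 3.8²
   = 6.1852 · (36 + 21.3333) / 14.44
   = 6.1852 · 57.3333 / 14.44
   = 24.56
Round up → n₁ = 25; n₂ = r·n₁ = 3 × 25 = 75.

n₁ = 25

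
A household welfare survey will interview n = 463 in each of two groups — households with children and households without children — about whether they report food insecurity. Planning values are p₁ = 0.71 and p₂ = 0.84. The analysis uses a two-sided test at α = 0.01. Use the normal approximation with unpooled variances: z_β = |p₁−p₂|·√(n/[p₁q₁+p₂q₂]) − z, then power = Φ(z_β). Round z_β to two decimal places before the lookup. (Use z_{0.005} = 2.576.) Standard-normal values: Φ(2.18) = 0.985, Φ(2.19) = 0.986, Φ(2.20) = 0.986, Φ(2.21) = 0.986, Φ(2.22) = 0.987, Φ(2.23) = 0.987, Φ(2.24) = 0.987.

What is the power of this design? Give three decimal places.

z_β = |p₁−p₂|·√(n/[p₁q₁+p₂q₂]) − z_{α/2}
    = 0.13 · √(463/0.3403) − 2.576
    = 0.13 · 36.8858 − 2.576
    = 4.7952 − 2.576 = 2.2192 → 2.22
Power = Φ(2.22) = 0.987.

Power ≈ 0.987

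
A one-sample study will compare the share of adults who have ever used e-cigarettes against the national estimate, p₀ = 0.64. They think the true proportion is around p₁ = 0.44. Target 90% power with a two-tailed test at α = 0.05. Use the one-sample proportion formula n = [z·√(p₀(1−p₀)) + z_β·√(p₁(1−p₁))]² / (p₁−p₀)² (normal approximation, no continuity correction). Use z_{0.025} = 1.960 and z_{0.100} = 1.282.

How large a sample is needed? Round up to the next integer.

n = 63

n = [z_{α/2}·√(p₀q₀) + z_β·√(p₁q₁)]² / (p₁ − p₀)²
  = [1.960·√(0.64·0.36) + 1.282·√(0.44·0.56)]² / (-0.20)²
  = [1.960·0.4800 + 1.282·0.4964]² / 0.0400
  = [1.5772]² / 0.0400
  = 62.19
Round up → n = 63.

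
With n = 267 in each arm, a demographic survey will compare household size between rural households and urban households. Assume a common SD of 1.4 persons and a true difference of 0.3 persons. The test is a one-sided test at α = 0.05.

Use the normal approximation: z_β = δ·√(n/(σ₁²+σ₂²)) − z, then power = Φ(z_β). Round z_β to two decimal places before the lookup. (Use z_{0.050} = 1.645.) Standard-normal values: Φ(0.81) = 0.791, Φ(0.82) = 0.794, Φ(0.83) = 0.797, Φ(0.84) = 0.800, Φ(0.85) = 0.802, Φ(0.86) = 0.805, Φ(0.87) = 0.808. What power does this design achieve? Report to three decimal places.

z_β = δ·√(n/(σ₁²+σ₂²)) − z_α
    = 0.3 · √(267/3.92) − 1.645
    = 0.3 · 8.25301 − 1.645
    = 2.4759 − 1.645 = 0.8309 → 0.83
Power = Φ(0.83) = 0.797.

Power ≈ 0.797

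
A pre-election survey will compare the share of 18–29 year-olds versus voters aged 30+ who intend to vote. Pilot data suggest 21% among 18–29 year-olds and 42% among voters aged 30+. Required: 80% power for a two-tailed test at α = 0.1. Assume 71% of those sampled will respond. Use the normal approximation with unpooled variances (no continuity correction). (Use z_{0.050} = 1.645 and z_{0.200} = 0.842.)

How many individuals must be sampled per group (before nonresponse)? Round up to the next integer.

n = 81 per group

n = (z_{α/2} + z_β)² · [p₁(1−p₁) + p₂(1−p₂)] / (p₁ − p₂)²
  = (1.645 + 0.842)² · (0.21·0.79 + 0.42·0.58) / (-0.21)²
  = (2.487)² · (0.1659 + 0.2436) / 0.0441
  = 6.1852 · 0.4095 / 0.0441
  = 57.43
Adjust for 71% response: 57.43 / 0.71 = 80.89.
Round up → n = 81 per group.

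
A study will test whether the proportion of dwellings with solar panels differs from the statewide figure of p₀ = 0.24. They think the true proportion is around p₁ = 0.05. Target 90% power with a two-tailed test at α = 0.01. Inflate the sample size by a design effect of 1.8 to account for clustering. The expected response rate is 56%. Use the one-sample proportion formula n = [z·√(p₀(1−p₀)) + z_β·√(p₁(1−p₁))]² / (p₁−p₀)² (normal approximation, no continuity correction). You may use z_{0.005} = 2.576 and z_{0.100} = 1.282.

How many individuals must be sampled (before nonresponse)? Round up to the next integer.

n = [z_{α/2}·√(p₀q₀) + z_β·√(p₁q₁)]² / (p₁ − p₀)²
  = [2.576·√(0.24·0.76) + 1.282·√(0.05·0.95)]² / (-0.19)²
  = [2.576·0.4271 + 1.282·0.2179]² / 0.0361
  = [1.3796]² / 0.0361
  = 52.72
Design effect: 1.8 × 52.72 = 94.90.
Adjust for 56% response: 94.90 / 0.56 = 169.46.
Round up → n = 170.

n = 170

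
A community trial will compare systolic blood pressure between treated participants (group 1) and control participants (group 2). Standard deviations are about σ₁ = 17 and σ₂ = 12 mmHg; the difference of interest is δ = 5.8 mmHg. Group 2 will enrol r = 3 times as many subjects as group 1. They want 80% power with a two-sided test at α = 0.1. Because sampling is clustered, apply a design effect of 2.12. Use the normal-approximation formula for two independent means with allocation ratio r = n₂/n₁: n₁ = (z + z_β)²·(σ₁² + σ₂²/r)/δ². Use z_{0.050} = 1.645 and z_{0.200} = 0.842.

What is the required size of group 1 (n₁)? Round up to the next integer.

n₁ = (z_{α/2} + z_β)² · (σ₁² + σ₂²/r) / δ²
   = (1.645 + 0.842)² · (17² + 12²/3) / 5.8²
   = 6.1852 · (289 + 48) / 33.64
   = 6.1852 · 337 / 33.64
   = 61.96
Design effect: 2.12 × 61.96 = 131.36.
Round up → n₁ = 132; n₂ = r·n₁ = 3 × 132 = 396.

n₁ = 132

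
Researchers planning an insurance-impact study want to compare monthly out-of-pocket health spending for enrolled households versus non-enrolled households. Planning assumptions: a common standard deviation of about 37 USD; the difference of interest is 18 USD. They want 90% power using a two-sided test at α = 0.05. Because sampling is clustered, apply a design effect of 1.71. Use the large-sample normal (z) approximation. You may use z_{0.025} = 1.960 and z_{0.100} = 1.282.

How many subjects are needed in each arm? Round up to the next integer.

n = (z_{α/2} + z_β)² · (σ₁² + σ₂²) / δ²
  = (1.960 + 1.282)² · (2·37² = 2738) / 18²
  = 10.5106 · 2738 / 324
  = 88.82
Design effect: 1.71 × 88.82 = 151.88.
Round up → n = 152 per group.

n = 152 per group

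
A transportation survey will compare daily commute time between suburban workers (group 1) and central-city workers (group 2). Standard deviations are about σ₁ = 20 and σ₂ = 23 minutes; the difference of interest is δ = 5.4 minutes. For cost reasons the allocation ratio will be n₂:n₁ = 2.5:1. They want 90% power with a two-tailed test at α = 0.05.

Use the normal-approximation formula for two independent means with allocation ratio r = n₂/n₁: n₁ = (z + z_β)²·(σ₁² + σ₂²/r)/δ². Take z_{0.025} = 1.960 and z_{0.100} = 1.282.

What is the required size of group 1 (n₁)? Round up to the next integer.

n₁ = (z_{α/2} + z_β)² · (σ₁² + σ₂²/r) / δ²
   = (1.960 + 1.282)² · (20² + 23²/2.5) / 5.4²
   = 10.5106 · (400 + 211.6) / 29.16
   = 10.5106 · 611.6 / 29.16
   = 220.45
Round up → n₁ = 221; n₂ = r·n₁ = 2.5 × 221 = 553.

n₁ = 221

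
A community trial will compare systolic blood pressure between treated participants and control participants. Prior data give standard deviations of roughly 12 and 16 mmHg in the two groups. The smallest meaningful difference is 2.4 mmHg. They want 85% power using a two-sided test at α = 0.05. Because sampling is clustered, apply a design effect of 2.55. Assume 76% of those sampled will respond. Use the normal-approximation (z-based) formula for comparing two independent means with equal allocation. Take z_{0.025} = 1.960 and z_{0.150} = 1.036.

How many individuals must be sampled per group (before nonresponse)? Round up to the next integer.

n = (z_{α/2} + z_β)² · (σ₁² + σ₂²) / δ²
  = (1.960 + 1.036)² · (12² + 16² = 400) / 2.4²
  = 8.9760 · 400 / 5.76
  = 623.33
Design effect: 2.55 × 623.33 = 1589.50.
Adjust for 76% response: 1589.50 / 0.76 = 2091.45.
Round up → n = 2092 per group.

n = 2092 per group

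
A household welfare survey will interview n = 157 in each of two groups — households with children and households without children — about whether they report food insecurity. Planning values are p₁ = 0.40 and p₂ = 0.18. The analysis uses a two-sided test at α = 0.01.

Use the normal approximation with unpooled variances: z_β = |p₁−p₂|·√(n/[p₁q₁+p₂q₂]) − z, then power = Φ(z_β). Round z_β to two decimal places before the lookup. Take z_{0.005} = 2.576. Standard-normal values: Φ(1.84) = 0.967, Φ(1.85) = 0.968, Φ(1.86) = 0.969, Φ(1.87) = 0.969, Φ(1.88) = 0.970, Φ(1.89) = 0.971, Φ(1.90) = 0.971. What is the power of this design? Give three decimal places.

Power ≈ 0.968

z_β = |p₁−p₂|·√(n/[p₁q₁+p₂q₂]) − z_{α/2}
    = 0.22 · √(157/0.3876) − 2.576
    = 0.22 · 20.1260 − 2.576
    = 4.4277 − 2.576 = 1.8517 → 1.85
Power = Φ(1.85) = 0.968.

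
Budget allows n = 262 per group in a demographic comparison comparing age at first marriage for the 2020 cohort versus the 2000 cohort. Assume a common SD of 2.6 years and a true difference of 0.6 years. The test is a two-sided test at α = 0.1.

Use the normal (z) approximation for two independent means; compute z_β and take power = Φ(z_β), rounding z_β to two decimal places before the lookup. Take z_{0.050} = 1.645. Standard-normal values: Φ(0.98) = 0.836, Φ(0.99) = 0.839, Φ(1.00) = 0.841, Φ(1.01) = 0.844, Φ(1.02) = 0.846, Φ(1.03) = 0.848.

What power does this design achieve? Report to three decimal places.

z_β = δ·√(n/(σ₁²+σ₂²)) − z_{α/2}
    = 0.6 · √(262/13.52) − 1.645
    = 0.6 · 4.40212 − 1.645
    = 2.6413 − 1.645 = 0.9963 → 1.00
Power = Φ(1.00) = 0.841.

Power ≈ 0.841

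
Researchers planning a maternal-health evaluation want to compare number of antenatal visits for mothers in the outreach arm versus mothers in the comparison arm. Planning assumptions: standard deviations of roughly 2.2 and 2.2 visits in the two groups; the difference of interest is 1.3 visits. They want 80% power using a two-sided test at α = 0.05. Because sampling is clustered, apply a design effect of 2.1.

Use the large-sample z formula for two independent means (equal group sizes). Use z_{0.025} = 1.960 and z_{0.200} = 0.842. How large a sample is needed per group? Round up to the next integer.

n = (z_{α/2} + z_β)² · (σ₁² + σ₂²) / δ²
  = (1.960 + 0.842)² · (2.2² + 2.2² = 9.68) / 1.3²
  = 7.8512 · 9.68 / 1.69
  = 44.97
Design effect: 2.1 × 44.97 = 94.44.
Round up → n = 95 per group.

n = 95 per group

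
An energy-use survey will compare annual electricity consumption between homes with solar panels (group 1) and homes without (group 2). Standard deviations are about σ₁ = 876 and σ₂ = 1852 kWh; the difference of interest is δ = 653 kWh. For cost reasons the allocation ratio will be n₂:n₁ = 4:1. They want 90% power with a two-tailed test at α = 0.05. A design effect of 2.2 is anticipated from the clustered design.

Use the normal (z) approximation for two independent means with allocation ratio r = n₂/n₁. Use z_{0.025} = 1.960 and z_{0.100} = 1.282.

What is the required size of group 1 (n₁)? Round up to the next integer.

n₁ = (z_{α/2} + z_β)² · (σ₁² + σ₂²/r) / δ²
   = (1.960 + 1.282)² · (876² + 1852²/4) / 653²
   = 10.5106 · (767376 + 857476) / 426409
   = 10.5106 · 1624852 / 426409
   = 40.05
Design effect: 2.2 × 40.05 = 88.11.
Round up → n₁ = 89; n₂ = r·n₁ = 4 × 89 = 356.

n₁ = 89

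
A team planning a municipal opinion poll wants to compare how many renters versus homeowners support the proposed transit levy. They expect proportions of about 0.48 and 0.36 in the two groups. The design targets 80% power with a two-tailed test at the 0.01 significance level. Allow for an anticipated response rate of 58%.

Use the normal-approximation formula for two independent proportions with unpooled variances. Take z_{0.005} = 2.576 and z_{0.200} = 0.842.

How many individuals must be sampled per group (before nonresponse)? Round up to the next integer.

n = 672 per group

n = (z_{α/2} + z_β)² · [p₁(1−p₁) + p₂(1−p₂)] / (p₁ − p₂)²
  = (2.576 + 0.842)² · (0.48·0.52 + 0.36·0.64) / (0.12)²
  = (3.418)² · (0.2496 + 0.2304) / 0.0144
  = 11.6827 · 0.4800 / 0.0144
  = 389.42
Adjust for 58% response: 389.42 / 0.58 = 671.42.
Round up → n = 672 per group.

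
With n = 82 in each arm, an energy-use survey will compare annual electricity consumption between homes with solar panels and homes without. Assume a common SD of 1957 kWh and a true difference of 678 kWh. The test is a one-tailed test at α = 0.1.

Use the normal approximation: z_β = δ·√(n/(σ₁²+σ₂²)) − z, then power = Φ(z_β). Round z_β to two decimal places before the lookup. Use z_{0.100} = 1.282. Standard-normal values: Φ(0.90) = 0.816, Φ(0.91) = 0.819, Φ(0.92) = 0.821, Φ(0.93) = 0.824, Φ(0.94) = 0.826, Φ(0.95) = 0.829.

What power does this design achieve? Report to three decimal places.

Power ≈ 0.826

z_β = δ·√(n/(σ₁²+σ₂²)) − z_α
    = 678 · √(82/7659698) − 1.282
    = 678 · 0.00327 − 1.282
    = 2.2184 − 1.282 = 0.9364 → 0.94
Power = Φ(0.94) = 0.826.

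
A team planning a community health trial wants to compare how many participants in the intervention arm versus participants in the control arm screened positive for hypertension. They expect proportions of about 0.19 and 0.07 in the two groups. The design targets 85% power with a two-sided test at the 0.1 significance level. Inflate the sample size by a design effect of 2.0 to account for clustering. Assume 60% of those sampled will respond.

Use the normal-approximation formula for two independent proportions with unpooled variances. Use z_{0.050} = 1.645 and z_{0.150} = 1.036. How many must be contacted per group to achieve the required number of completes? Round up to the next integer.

n = 365 per group

n = (z_{α/2} + z_β)² · [p₁(1−p₁) + p₂(1−p₂)] / (p₁ − p₂)²
  = (1.645 + 1.036)² · (0.19·0.81 + 0.07·0.93) / (0.12)²
  = (2.681)² · (0.1539 + 0.0651) / 0.0144
  = 7.1878 · 0.2190 / 0.0144
  = 109.31
Design effect: 2.0 × 109.31 = 218.63.
Adjust for 60% response: 218.63 / 0.60 = 364.38.
Round up → n = 365 per group.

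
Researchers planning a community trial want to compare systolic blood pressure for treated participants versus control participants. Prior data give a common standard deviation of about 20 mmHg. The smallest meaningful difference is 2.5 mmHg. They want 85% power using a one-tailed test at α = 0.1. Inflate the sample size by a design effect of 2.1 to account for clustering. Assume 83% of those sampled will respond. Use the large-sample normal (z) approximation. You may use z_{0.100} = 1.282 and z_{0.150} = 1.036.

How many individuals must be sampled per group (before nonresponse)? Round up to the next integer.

n = (z_α + z_β)² · (σ₁² + σ₂²) / δ²
  = (1.282 + 1.036)² · (2·20² = 800) / 2.5²
  = 5.3731 · 800 / 6.25
  = 687.76
Design effect: 2.1 × 687.76 = 1444.30.
Adjust for 83% response: 1444.30 / 0.83 = 1740.12.
Round up → n = 1741 per group.

n = 1741 per group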